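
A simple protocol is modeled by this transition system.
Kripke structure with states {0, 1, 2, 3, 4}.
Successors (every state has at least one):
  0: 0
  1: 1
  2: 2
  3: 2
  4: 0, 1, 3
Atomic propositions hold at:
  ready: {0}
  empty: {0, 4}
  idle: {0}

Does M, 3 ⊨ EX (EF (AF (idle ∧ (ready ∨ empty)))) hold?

Sat(ready ∨ empty) = {0, 4}
Sat(idle ∧ (ready ∨ empty)) = {0}
AF (idle ∧ (ready ∨ empty)): least fixpoint, start Z0 = {0}, add states with every successor in Z. Already a fixed point.
Sat(AF (idle ∧ (ready ∨ empty))) = {0}
EF (AF (idle ∧ (ready ∨ empty))): least fixpoint, start Z0 = {0}, add states with some successor in Z. Z1 = {0, 4}; fixed.
Sat(EF (AF (idle ∧ (ready ∨ empty)))) = {0, 4}
Sat(EX (EF (AF (idle ∧ (ready ∨ empty))))) = {s : some successor in {0, 4}} = {0, 4}
3 ∉ Sat(EX (EF (AF (idle ∧ (ready ∨ empty))))) = {0, 4}, so the formula does not hold at 3.

No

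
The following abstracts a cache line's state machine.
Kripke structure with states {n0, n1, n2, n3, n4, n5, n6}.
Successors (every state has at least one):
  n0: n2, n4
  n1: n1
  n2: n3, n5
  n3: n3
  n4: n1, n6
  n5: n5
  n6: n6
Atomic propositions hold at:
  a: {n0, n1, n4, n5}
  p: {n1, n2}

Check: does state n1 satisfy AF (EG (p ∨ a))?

Yes

Sat(p ∨ a) = {n0, n1, n2, n4, n5}
EG (p ∨ a): greatest fixpoint, start Z0 = {n0, n1, n2, n4, n5}, keep only states in Sat with some successor in Z. Already a fixed point.
Sat(EG (p ∨ a)) = {n0, n1, n2, n4, n5}
AF (EG (p ∨ a)): least fixpoint, start Z0 = {n0, n1, n2, n4, n5}, add states with every successor in Z. Already a fixed point.
Sat(AF (EG (p ∨ a))) = {n0, n1, n2, n4, n5}
n1 ∈ Sat(AF (EG (p ∨ a))) = {n0, n1, n2, n4, n5}, so the formula holds at n1.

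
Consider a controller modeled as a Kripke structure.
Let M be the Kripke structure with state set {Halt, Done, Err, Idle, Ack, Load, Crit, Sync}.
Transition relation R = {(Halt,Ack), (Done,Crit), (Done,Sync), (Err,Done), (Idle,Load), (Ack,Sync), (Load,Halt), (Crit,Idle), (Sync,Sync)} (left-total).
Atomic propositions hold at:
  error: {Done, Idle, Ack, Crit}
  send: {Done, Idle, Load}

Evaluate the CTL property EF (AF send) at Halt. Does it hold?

AF send: least fixpoint, start Z0 = {Done, Idle, Load}, add states with every successor in Z. Z1 = {Done, Err, Idle, Load, Crit}; fixed.
Sat(AF send) = {Done, Err, Idle, Load, Crit}
EF (AF send): least fixpoint, start Z0 = {Done, Err, Idle, Load, Crit}, add states with some successor in Z. Already a fixed point.
Sat(EF (AF send)) = {Done, Err, Idle, Load, Crit}
Halt ∉ Sat(EF (AF send)) = {Done, Err, Idle, Load, Crit}, so the formula does not hold at Halt.

No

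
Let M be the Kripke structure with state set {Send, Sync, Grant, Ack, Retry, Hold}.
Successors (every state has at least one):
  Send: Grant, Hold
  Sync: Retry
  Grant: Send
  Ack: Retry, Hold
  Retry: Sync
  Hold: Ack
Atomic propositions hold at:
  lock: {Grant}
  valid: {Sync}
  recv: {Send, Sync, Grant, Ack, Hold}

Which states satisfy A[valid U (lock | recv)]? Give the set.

Sat(lock | recv) = {Send, Sync, Grant, Ack, Hold}
A[valid U (lock | recv)]: least fixpoint, start Z0 = Sat((lock | recv)) = {Send, Sync, Grant, Ack, Hold}, add states in Sat(valid) with every successor in Z. Already a fixed point.
Sat(A[valid U (lock | recv)]) = {Send, Sync, Grant, Ack, Hold}

{Send, Sync, Grant, Ack, Hold}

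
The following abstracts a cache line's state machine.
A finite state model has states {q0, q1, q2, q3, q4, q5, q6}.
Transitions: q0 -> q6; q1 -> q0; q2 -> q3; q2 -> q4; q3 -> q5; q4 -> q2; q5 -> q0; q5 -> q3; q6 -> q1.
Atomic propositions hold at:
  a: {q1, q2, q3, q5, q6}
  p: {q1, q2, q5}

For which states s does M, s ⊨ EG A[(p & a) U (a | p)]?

{q2, q3, q5}

Sat(p & a) = {q1, q2, q5}
Sat(a | p) = {q1, q2, q3, q5, q6}
A[(p & a) U (a | p)]: least fixpoint, start Z0 = Sat((a | p)) = {q1, q2, q3, q5, q6}, add states in Sat(p & a) with every successor in Z. Already a fixed point.
Sat(A[(p & a) U (a | p)]) = {q1, q2, q3, q5, q6}
EG A[(p & a) U (a | p)]: greatest fixpoint, start Z0 = {q1, q2, q3, q5, q6}, keep only states in Sat with some successor in Z. Z1 = {q2, q3, q5, q6}; Z2 = {q2, q3, q5}; fixed.
Sat(EG A[(p & a) U (a | p)]) = {q2, q3, q5}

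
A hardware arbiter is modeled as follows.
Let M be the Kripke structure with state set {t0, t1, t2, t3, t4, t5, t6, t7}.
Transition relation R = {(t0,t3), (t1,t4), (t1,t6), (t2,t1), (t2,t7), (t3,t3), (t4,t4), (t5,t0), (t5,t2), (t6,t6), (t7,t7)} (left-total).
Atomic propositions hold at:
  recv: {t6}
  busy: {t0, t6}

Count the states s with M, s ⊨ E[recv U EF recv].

EF recv: least fixpoint, start Z0 = {t6}, add states with some successor in Z. Z1 = {t1, t6}; Z2 = {t1, t2, t6}; Z3 = {t1, t2, t5, t6}; fixed.
Sat(EF recv) = {t1, t2, t5, t6}
E[recv U EF recv]: least fixpoint, start Z0 = Sat(EF recv) = {t1, t2, t5, t6}, add states in Sat(recv) with some successor in Z. Already a fixed point.
Sat(E[recv U EF recv]) = {t1, t2, t5, t6}
|Sat(E[recv U EF recv])| = |{t1, t2, t5, t6}| = 4.

4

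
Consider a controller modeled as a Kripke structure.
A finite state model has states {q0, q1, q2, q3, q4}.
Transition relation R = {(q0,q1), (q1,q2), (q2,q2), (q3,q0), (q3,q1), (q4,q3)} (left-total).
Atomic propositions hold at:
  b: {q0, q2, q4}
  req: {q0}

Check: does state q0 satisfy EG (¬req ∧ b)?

No

Sat(¬req) = {q1, q2, q3, q4}
Sat(¬req ∧ b) = {q2, q4}
EG (¬req ∧ b): greatest fixpoint, start Z0 = {q2, q4}, keep only states in Sat with some successor in Z. Z1 = {q2}; fixed.
Sat(EG (¬req ∧ b)) = {q2}
q0 ∉ Sat(EG (¬req ∧ b)) = {q2}, so the formula does not hold at q0.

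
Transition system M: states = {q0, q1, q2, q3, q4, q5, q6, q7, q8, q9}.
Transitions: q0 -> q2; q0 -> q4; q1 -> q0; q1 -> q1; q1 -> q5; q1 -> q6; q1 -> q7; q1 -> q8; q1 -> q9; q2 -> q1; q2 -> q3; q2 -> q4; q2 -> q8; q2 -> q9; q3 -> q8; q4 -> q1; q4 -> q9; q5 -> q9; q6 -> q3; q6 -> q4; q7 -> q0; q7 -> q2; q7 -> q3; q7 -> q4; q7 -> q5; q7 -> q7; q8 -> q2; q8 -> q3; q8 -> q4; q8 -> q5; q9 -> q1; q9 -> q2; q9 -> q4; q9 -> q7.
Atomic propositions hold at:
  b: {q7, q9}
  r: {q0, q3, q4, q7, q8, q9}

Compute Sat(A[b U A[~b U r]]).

Sat(~b) = {q0, q1, q2, q3, q4, q5, q6, q8}
A[~b U r]: least fixpoint, start Z0 = Sat(r) = {q0, q3, q4, q7, q8, q9}, add states in Sat(~b) with every successor in Z. Z1 = {q0, q3, q4, q5, q6, q7, q8, q9}; fixed.
Sat(A[~b U r]) = {q0, q3, q4, q5, q6, q7, q8, q9}
A[b U A[~b U r]]: least fixpoint, start Z0 = Sat(A[~b U r]) = {q0, q3, q4, q5, q6, q7, q8, q9}, add states in Sat(b) with every successor in Z. Already a fixed point.
Sat(A[b U A[~b U r]]) = {q0, q3, q4, q5, q6, q7, q8, q9}

{q0, q3, q4, q5, q6, q7, q8, q9}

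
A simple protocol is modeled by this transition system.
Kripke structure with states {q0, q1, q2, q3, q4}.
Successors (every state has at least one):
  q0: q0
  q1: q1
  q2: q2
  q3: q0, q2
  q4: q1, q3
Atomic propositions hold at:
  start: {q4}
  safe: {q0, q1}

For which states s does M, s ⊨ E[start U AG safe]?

AG safe: greatest fixpoint, start Z0 = {q0, q1}, keep only states in Sat with every successor in Z. Already a fixed point.
Sat(AG safe) = {q0, q1}
E[start U AG safe]: least fixpoint, start Z0 = Sat(AG safe) = {q0, q1}, add states in Sat(start) with some successor in Z. Z1 = {q0, q1, q4}; fixed.
Sat(E[start U AG safe]) = {q0, q1, q4}

{q0, q1, q4}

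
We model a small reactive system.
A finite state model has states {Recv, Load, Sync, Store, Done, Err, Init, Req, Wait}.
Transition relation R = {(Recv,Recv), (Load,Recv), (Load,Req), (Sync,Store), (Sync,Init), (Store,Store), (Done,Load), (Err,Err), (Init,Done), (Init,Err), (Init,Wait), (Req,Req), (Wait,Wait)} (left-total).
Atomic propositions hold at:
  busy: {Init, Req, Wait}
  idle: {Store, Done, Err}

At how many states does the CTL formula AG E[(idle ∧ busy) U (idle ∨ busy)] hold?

Sat(idle ∧ busy) = ∅
Sat(idle ∨ busy) = {Store, Done, Err, Init, Req, Wait}
E[(idle ∧ busy) U (idle ∨ busy)]: least fixpoint, start Z0 = Sat((idle ∨ busy)) = {Store, Done, Err, Init, Req, Wait}, add states in Sat(idle ∧ busy) with some successor in Z. Already a fixed point.
Sat(E[(idle ∧ busy) U (idle ∨ busy)]) = {Store, Done, Err, Init, Req, Wait}
AG E[(idle ∧ busy) U (idle ∨ busy)]: greatest fixpoint, start Z0 = {Store, Done, Err, Init, Req, Wait}, keep only states in Sat with every successor in Z. Z1 = {Store, Err, Init, Req, Wait}; Z2 = {Store, Err, Req, Wait}; fixed.
Sat(AG E[(idle ∧ busy) U (idle ∨ busy)]) = {Store, Err, Req, Wait}
|Sat(AG E[(idle ∧ busy) U (idle ∨ busy)])| = |{Store, Err, Req, Wait}| = 4.

4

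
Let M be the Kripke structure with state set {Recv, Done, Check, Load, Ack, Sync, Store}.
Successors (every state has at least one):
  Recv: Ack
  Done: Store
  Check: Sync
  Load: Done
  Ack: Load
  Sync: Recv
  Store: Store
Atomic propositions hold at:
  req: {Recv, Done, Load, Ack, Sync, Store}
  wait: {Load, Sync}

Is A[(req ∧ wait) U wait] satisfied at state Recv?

No

Sat(req ∧ wait) = {Load, Sync}
A[(req ∧ wait) U wait]: least fixpoint, start Z0 = Sat(wait) = {Load, Sync}, add states in Sat(req ∧ wait) with every successor in Z. Already a fixed point.
Sat(A[(req ∧ wait) U wait]) = {Load, Sync}
Recv ∉ Sat(A[(req ∧ wait) U wait]) = {Load, Sync}, so the formula does not hold at Recv.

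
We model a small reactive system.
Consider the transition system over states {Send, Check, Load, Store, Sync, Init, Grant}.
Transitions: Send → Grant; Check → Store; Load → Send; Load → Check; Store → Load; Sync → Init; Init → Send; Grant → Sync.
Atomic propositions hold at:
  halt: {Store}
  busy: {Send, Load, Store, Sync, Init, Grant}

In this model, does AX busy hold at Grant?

Yes

Sat(AX busy) = {s : every successor in {Send, Load, Store, Sync, Init, Grant}} = {Send, Check, Store, Sync, Init, Grant}
Grant ∈ Sat(AX busy) = {Send, Check, Store, Sync, Init, Grant}, so the formula holds at Grant.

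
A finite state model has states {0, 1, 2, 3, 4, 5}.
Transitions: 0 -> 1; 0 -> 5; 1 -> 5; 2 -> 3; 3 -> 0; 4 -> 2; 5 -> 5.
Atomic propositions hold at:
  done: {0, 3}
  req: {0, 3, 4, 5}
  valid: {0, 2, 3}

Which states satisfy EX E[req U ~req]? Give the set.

{0, 2, 3, 4}

Sat(~req) = {1, 2}
E[req U ~req]: least fixpoint, start Z0 = Sat(~req) = {1, 2}, add states in Sat(req) with some successor in Z. Z1 = {0, 1, 2, 4}; Z2 = {0, 1, 2, 3, 4}; fixed.
Sat(E[req U ~req]) = {0, 1, 2, 3, 4}
Sat(EX E[req U ~req]) = {s : some successor in {0, 1, 2, 3, 4}} = {0, 2, 3, 4}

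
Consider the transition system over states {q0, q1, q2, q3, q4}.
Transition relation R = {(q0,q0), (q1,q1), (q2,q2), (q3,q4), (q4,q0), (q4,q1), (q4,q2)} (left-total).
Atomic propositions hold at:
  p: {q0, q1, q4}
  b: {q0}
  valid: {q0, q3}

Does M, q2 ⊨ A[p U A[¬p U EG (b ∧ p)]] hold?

Sat(¬p) = {q2, q3}
Sat(b ∧ p) = {q0}
EG (b ∧ p): greatest fixpoint, start Z0 = {q0}, keep only states in Sat with some successor in Z. Already a fixed point.
Sat(EG (b ∧ p)) = {q0}
A[¬p U EG (b ∧ p)]: least fixpoint, start Z0 = Sat(EG (b ∧ p)) = {q0}, add states in Sat(¬p) with every successor in Z. Already a fixed point.
Sat(A[¬p U EG (b ∧ p)]) = {q0}
A[p U A[¬p U EG (b ∧ p)]]: least fixpoint, start Z0 = Sat(A[¬p U EG (b ∧ p)]) = {q0}, add states in Sat(p) with every successor in Z. Already a fixed point.
Sat(A[p U A[¬p U EG (b ∧ p)]]) = {q0}
q2 ∉ Sat(A[p U A[¬p U EG (b ∧ p)]]) = {q0}, so the formula does not hold at q2.

No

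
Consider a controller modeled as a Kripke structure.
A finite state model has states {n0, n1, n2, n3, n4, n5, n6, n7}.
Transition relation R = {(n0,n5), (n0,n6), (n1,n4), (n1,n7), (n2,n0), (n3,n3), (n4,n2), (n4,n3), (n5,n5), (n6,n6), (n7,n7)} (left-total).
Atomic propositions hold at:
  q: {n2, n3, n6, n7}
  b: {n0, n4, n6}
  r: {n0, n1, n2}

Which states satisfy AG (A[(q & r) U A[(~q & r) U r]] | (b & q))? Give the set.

Sat(q & r) = {n2}
Sat(~q) = {n0, n1, n4, n5}
Sat(~q & r) = {n0, n1}
A[(~q & r) U r]: least fixpoint, start Z0 = Sat(r) = {n0, n1, n2}, add states in Sat(~q & r) with every successor in Z. Already a fixed point.
Sat(A[(~q & r) U r]) = {n0, n1, n2}
A[(q & r) U A[(~q & r) U r]]: least fixpoint, start Z0 = Sat(A[(~q & r) U r]) = {n0, n1, n2}, add states in Sat(q & r) with every successor in Z. Already a fixed point.
Sat(A[(q & r) U A[(~q & r) U r]]) = {n0, n1, n2}
Sat(b & q) = {n6}
Sat(A[(q & r) U A[(~q & r) U r]] | (b & q)) = {n0, n1, n2, n6}
AG (A[(q & r) U A[(~q & r) U r]] | (b & q)): greatest fixpoint, start Z0 = {n0, n1, n2, n6}, keep only states in Sat with every successor in Z. Z1 = {n2, n6}; Z2 = {n6}; fixed.
Sat(AG (A[(q & r) U A[(~q & r) U r]] | (b & q))) = {n6}

{n6}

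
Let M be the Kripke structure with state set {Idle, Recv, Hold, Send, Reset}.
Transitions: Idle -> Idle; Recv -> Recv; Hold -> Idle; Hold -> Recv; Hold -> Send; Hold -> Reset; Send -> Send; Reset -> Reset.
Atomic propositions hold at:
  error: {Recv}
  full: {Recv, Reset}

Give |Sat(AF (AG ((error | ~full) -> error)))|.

Sat(~full) = {Idle, Hold, Send}
Sat(error | ~full) = {Idle, Recv, Hold, Send}
Sat((error | ~full) -> error) = {Recv, Reset}
AG ((error | ~full) -> error): greatest fixpoint, start Z0 = {Recv, Reset}, keep only states in Sat with every successor in Z. Already a fixed point.
Sat(AG ((error | ~full) -> error)) = {Recv, Reset}
AF (AG ((error | ~full) -> error)): least fixpoint, start Z0 = {Recv, Reset}, add states with every successor in Z. Already a fixed point.
Sat(AF (AG ((error | ~full) -> error))) = {Recv, Reset}
|Sat(AF (AG ((error | ~full) -> error)))| = |{Recv, Reset}| = 2.

2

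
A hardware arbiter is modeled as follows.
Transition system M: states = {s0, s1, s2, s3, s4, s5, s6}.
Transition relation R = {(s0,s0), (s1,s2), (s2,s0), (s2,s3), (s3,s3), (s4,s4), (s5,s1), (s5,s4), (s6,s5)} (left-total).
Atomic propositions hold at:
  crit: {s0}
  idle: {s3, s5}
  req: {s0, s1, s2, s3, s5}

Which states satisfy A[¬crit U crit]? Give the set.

{s0}

Sat(¬crit) = {s1, s2, s3, s4, s5, s6}
A[¬crit U crit]: least fixpoint, start Z0 = Sat(crit) = {s0}, add states in Sat(¬crit) with every successor in Z. Already a fixed point.
Sat(A[¬crit U crit]) = {s0}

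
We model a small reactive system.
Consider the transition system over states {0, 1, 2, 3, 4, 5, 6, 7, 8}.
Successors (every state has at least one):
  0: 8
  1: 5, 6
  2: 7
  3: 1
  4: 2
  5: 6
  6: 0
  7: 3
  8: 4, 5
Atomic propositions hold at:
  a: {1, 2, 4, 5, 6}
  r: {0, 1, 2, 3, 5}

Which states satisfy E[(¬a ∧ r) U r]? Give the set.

{0, 1, 2, 3, 5}

Sat(¬a) = {0, 3, 7, 8}
Sat(¬a ∧ r) = {0, 3}
E[(¬a ∧ r) U r]: least fixpoint, start Z0 = Sat(r) = {0, 1, 2, 3, 5}, add states in Sat(¬a ∧ r) with some successor in Z. Already a fixed point.
Sat(E[(¬a ∧ r) U r]) = {0, 1, 2, 3, 5}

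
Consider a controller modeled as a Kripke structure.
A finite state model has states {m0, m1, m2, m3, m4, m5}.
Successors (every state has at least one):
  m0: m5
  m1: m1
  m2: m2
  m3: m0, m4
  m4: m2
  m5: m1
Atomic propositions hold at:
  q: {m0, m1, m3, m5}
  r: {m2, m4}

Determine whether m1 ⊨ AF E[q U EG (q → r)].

Sat(q → r) = {m2, m4}
EG (q → r): greatest fixpoint, start Z0 = {m2, m4}, keep only states in Sat with some successor in Z. Already a fixed point.
Sat(EG (q → r)) = {m2, m4}
E[q U EG (q → r)]: least fixpoint, start Z0 = Sat(EG (q → r)) = {m2, m4}, add states in Sat(q) with some successor in Z. Z1 = {m2, m3, m4}; fixed.
Sat(E[q U EG (q → r)]) = {m2, m3, m4}
AF E[q U EG (q → r)]: least fixpoint, start Z0 = {m2, m3, m4}, add states with every successor in Z. Already a fixed point.
Sat(AF E[q U EG (q → r)]) = {m2, m3, m4}
m1 ∉ Sat(AF E[q U EG (q → r)]) = {m2, m3, m4}, so the formula does not hold at m1.

No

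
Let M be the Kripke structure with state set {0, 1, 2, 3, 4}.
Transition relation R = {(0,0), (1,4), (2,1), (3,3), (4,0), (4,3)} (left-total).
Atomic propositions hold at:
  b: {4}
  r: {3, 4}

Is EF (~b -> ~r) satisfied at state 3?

Sat(~b) = {0, 1, 2, 3}
Sat(~r) = {0, 1, 2}
Sat(~b -> ~r) = {0, 1, 2, 4}
EF (~b -> ~r): least fixpoint, start Z0 = {0, 1, 2, 4}, add states with some successor in Z. Already a fixed point.
Sat(EF (~b -> ~r)) = {0, 1, 2, 4}
3 ∉ Sat(EF (~b -> ~r)) = {0, 1, 2, 4}, so the formula does not hold at 3.

No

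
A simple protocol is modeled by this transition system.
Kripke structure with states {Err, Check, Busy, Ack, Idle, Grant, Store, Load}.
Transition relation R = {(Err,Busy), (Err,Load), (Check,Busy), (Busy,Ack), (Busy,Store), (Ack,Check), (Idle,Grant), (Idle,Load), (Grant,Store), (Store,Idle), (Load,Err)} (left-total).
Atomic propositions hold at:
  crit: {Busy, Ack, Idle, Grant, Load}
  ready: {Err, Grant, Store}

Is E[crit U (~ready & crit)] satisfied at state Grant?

Sat(~ready) = {Check, Busy, Ack, Idle, Load}
Sat(~ready & crit) = {Busy, Ack, Idle, Load}
E[crit U (~ready & crit)]: least fixpoint, start Z0 = Sat((~ready & crit)) = {Busy, Ack, Idle, Load}, add states in Sat(crit) with some successor in Z. Already a fixed point.
Sat(E[crit U (~ready & crit)]) = {Busy, Ack, Idle, Load}
Grant ∉ Sat(E[crit U (~ready & crit)]) = {Busy, Ack, Idle, Load}, so the formula does not hold at Grant.

No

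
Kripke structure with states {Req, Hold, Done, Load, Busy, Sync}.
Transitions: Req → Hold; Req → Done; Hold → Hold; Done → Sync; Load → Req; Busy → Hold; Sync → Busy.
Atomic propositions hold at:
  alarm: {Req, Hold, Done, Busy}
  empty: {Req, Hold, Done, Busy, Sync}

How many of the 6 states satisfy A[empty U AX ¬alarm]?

1

Sat(¬alarm) = {Load, Sync}
Sat(AX ¬alarm) = {s : every successor in {Load, Sync}} = {Done}
A[empty U AX ¬alarm]: least fixpoint, start Z0 = Sat(AX ¬alarm) = {Done}, add states in Sat(empty) with every successor in Z. Already a fixed point.
Sat(A[empty U AX ¬alarm]) = {Done}
|Sat(A[empty U AX ¬alarm])| = |{Done}| = 1.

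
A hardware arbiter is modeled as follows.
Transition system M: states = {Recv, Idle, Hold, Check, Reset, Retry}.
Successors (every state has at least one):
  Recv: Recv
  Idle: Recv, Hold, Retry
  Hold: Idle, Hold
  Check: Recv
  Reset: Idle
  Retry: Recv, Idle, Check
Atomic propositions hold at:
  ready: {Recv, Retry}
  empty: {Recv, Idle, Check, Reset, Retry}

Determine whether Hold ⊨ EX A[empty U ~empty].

Yes

Sat(~empty) = {Hold}
A[empty U ~empty]: least fixpoint, start Z0 = Sat(~empty) = {Hold}, add states in Sat(empty) with every successor in Z. Already a fixed point.
Sat(A[empty U ~empty]) = {Hold}
Sat(EX A[empty U ~empty]) = {s : some successor in {Hold}} = {Idle, Hold}
Hold ∈ Sat(EX A[empty U ~empty]) = {Idle, Hold}, so the formula holds at Hold.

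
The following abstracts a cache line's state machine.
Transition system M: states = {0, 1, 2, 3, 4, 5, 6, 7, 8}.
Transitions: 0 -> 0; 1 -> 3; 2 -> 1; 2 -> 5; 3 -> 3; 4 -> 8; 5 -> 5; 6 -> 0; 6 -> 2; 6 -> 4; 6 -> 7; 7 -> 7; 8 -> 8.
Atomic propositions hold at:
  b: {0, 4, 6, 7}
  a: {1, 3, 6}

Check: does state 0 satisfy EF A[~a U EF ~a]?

Sat(~a) = {0, 2, 4, 5, 7, 8}
EF ~a: least fixpoint, start Z0 = {0, 2, 4, 5, 7, 8}, add states with some successor in Z. Z1 = {0, 2, 4, 5, 6, 7, 8}; fixed.
Sat(EF ~a) = {0, 2, 4, 5, 6, 7, 8}
A[~a U EF ~a]: least fixpoint, start Z0 = Sat(EF ~a) = {0, 2, 4, 5, 6, 7, 8}, add states in Sat(~a) with every successor in Z. Already a fixed point.
Sat(A[~a U EF ~a]) = {0, 2, 4, 5, 6, 7, 8}
EF A[~a U EF ~a]: least fixpoint, start Z0 = {0, 2, 4, 5, 6, 7, 8}, add states with some successor in Z. Already a fixed point.
Sat(EF A[~a U EF ~a]) = {0, 2, 4, 5, 6, 7, 8}
0 ∈ Sat(EF A[~a U EF ~a]) = {0, 2, 4, 5, 6, 7, 8}, so the formula holds at 0.

Yes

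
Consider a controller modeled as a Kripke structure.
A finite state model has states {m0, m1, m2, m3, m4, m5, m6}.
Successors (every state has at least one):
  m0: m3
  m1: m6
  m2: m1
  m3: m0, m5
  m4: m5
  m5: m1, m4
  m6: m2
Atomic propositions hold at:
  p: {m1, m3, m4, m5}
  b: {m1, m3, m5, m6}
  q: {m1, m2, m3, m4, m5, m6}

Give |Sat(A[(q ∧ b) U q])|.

Sat(q ∧ b) = {m1, m3, m5, m6}
A[(q ∧ b) U q]: least fixpoint, start Z0 = Sat(q) = {m1, m2, m3, m4, m5, m6}, add states in Sat(q ∧ b) with every successor in Z. Already a fixed point.
Sat(A[(q ∧ b) U q]) = {m1, m2, m3, m4, m5, m6}
|Sat(A[(q ∧ b) U q])| = |{m1, m2, m3, m4, m5, m6}| = 6.

6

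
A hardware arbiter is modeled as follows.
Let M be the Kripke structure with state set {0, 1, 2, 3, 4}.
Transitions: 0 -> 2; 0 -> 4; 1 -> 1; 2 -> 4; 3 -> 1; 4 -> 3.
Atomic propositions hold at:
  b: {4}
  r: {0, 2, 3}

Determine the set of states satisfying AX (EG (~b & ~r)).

{1, 3}

Sat(~b) = {0, 1, 2, 3}
Sat(~r) = {1, 4}
Sat(~b & ~r) = {1}
EG (~b & ~r): greatest fixpoint, start Z0 = {1}, keep only states in Sat with some successor in Z. Already a fixed point.
Sat(EG (~b & ~r)) = {1}
Sat(AX (EG (~b & ~r))) = {s : every successor in {1}} = {1, 3}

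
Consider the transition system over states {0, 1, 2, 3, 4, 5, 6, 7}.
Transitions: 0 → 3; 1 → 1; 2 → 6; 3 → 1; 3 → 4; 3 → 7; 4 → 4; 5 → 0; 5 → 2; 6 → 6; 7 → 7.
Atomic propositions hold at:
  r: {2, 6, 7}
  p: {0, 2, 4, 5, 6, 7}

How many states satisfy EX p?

6

Sat(EX p) = {s : some successor in {0, 2, 4, 5, 6, 7}} = {2, 3, 4, 5, 6, 7}
|Sat(EX p)| = |{2, 3, 4, 5, 6, 7}| = 6.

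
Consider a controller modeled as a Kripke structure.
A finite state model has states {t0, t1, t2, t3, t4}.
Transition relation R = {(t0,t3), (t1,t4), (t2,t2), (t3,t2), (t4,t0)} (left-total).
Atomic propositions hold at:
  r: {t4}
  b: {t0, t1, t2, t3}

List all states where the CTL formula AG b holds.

AG b: greatest fixpoint, start Z0 = {t0, t1, t2, t3}, keep only states in Sat with every successor in Z. Z1 = {t0, t2, t3}; fixed.
Sat(AG b) = {t0, t2, t3}

{t0, t2, t3}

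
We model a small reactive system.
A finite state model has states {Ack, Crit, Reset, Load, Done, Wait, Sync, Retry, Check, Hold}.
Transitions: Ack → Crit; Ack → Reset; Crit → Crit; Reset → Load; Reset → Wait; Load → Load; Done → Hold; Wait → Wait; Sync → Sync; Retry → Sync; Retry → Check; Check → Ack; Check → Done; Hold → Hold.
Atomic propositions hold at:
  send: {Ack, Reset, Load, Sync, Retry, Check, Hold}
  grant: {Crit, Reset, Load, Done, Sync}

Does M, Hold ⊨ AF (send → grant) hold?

No

Sat(send → grant) = {Crit, Reset, Load, Done, Wait, Sync}
AF (send → grant): least fixpoint, start Z0 = {Crit, Reset, Load, Done, Wait, Sync}, add states with every successor in Z. Z1 = {Ack, Crit, Reset, Load, Done, Wait, Sync}; Z2 = {Ack, Crit, Reset, Load, Done, Wait, Sync, Check}; Z3 = {Ack, Crit, Reset, Load, Done, Wait, Sync, Retry, Check}; fixed.
Sat(AF (send → grant)) = {Ack, Crit, Reset, Load, Done, Wait, Sync, Retry, Check}
Hold ∉ Sat(AF (send → grant)) = {Ack, Crit, Reset, Load, Done, Wait, Sync, Retry, Check}, so the formula does not hold at Hold.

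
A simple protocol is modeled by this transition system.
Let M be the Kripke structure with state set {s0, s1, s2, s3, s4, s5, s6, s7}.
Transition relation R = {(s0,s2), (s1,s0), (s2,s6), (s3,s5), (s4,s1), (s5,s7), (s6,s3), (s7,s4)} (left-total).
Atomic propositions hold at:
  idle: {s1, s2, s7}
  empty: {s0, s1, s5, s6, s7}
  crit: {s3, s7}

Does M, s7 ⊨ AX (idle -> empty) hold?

Yes

Sat(idle -> empty) = {s0, s1, s3, s4, s5, s6, s7}
Sat(AX (idle -> empty)) = {s : every successor in {s0, s1, s3, s4, s5, s6, s7}} = {s1, s2, s3, s4, s5, s6, s7}
s7 ∈ Sat(AX (idle -> empty)) = {s1, s2, s3, s4, s5, s6, s7}, so the formula holds at s7.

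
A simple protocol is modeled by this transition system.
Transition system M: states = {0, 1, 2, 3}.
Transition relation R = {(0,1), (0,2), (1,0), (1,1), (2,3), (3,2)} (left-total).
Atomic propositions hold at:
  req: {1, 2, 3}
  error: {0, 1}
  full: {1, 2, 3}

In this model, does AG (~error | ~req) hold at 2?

Sat(~error) = {2, 3}
Sat(~req) = {0}
Sat(~error | ~req) = {0, 2, 3}
AG (~error | ~req): greatest fixpoint, start Z0 = {0, 2, 3}, keep only states in Sat with every successor in Z. Z1 = {2, 3}; fixed.
Sat(AG (~error | ~req)) = {2, 3}
2 ∈ Sat(AG (~error | ~req)) = {2, 3}, so the formula holds at 2.

Yes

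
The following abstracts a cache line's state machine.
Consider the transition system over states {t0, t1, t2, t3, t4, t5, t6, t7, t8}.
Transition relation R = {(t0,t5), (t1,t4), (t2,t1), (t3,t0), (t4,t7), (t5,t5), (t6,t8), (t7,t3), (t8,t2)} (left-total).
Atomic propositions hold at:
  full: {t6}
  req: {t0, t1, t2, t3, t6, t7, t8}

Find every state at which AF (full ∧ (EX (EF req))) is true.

{t6}

EF req: least fixpoint, start Z0 = {t0, t1, t2, t3, t6, t7, t8}, add states with some successor in Z. Z1 = {t0, t1, t2, t3, t4, t6, t7, t8}; fixed.
Sat(EF req) = {t0, t1, t2, t3, t4, t6, t7, t8}
Sat(EX (EF req)) = {s : some successor in {t0, t1, t2, t3, t4, t6, t7, t8}} = {t1, t2, t3, t4, t6, t7, t8}
Sat(full ∧ (EX (EF req))) = {t6}
AF (full ∧ (EX (EF req))): least fixpoint, start Z0 = {t6}, add states with every successor in Z. Already a fixed point.
Sat(AF (full ∧ (EX (EF req)))) = {t6}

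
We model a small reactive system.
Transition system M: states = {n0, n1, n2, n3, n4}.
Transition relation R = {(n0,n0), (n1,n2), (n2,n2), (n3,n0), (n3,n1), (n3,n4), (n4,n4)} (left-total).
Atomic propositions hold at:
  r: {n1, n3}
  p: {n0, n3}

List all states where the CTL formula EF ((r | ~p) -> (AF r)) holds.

Sat(~p) = {n1, n2, n4}
Sat(r | ~p) = {n1, n2, n3, n4}
AF r: least fixpoint, start Z0 = {n1, n3}, add states with every successor in Z. Already a fixed point.
Sat(AF r) = {n1, n3}
Sat((r | ~p) -> (AF r)) = {n0, n1, n3}
EF ((r | ~p) -> (AF r)): least fixpoint, start Z0 = {n0, n1, n3}, add states with some successor in Z. Already a fixed point.
Sat(EF ((r | ~p) -> (AF r))) = {n0, n1, n3}

{n0, n1, n3}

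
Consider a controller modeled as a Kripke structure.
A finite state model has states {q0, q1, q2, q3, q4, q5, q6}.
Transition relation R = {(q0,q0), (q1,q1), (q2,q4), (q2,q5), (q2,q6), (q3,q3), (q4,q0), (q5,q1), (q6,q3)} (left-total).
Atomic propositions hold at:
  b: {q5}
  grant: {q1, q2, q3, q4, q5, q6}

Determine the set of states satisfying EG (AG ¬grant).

Sat(¬grant) = {q0}
AG ¬grant: greatest fixpoint, start Z0 = {q0}, keep only states in Sat with every successor in Z. Already a fixed point.
Sat(AG ¬grant) = {q0}
EG (AG ¬grant): greatest fixpoint, start Z0 = {q0}, keep only states in Sat with some successor in Z. Already a fixed point.
Sat(EG (AG ¬grant)) = {q0}

{q0}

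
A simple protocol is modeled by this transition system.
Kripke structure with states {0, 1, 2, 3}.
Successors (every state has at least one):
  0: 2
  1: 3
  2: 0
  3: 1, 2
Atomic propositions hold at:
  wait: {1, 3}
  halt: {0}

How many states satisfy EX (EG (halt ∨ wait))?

Sat(halt ∨ wait) = {0, 1, 3}
EG (halt ∨ wait): greatest fixpoint, start Z0 = {0, 1, 3}, keep only states in Sat with some successor in Z. Z1 = {1, 3}; fixed.
Sat(EG (halt ∨ wait)) = {1, 3}
Sat(EX (EG (halt ∨ wait))) = {s : some successor in {1, 3}} = {1, 3}
|Sat(EX (EG (halt ∨ wait)))| = |{1, 3}| = 2.

2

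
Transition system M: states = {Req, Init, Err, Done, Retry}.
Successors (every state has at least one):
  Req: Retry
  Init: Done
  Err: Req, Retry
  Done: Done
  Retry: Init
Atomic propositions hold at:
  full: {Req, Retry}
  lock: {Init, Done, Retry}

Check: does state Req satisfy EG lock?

EG lock: greatest fixpoint, start Z0 = {Init, Done, Retry}, keep only states in Sat with some successor in Z. Already a fixed point.
Sat(EG lock) = {Init, Done, Retry}
Req ∉ Sat(EG lock) = {Init, Done, Retry}, so the formula does not hold at Req.

No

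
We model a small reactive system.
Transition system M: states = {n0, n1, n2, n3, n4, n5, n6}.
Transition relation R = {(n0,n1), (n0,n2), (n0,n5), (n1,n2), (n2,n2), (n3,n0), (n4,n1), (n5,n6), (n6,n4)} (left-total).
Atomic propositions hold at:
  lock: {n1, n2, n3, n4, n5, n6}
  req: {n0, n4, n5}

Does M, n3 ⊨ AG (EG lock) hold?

EG lock: greatest fixpoint, start Z0 = {n1, n2, n3, n4, n5, n6}, keep only states in Sat with some successor in Z. Z1 = {n1, n2, n4, n5, n6}; fixed.
Sat(EG lock) = {n1, n2, n4, n5, n6}
AG (EG lock): greatest fixpoint, start Z0 = {n1, n2, n4, n5, n6}, keep only states in Sat with every successor in Z. Already a fixed point.
Sat(AG (EG lock)) = {n1, n2, n4, n5, n6}
n3 ∉ Sat(AG (EG lock)) = {n1, n2, n4, n5, n6}, so the formula does not hold at n3.

No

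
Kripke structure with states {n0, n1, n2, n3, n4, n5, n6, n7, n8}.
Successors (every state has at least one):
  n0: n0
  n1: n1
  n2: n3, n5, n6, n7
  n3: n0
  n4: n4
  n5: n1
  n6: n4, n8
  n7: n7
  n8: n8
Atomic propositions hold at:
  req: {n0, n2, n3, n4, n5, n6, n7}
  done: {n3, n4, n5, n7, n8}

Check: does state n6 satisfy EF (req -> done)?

Sat(req -> done) = {n1, n3, n4, n5, n7, n8}
EF (req -> done): least fixpoint, start Z0 = {n1, n3, n4, n5, n7, n8}, add states with some successor in Z. Z1 = {n1, n2, n3, n4, n5, n6, n7, n8}; fixed.
Sat(EF (req -> done)) = {n1, n2, n3, n4, n5, n6, n7, n8}
n6 ∈ Sat(EF (req -> done)) = {n1, n2, n3, n4, n5, n6, n7, n8}, so the formula holds at n6.

Yes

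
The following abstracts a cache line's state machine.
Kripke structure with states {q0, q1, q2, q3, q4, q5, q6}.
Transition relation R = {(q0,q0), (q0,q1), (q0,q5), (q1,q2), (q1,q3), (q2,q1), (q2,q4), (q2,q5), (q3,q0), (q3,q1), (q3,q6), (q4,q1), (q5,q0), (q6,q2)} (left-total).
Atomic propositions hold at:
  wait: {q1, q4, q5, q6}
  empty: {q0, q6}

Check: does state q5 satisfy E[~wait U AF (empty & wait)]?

Sat(~wait) = {q0, q2, q3}
Sat(empty & wait) = {q6}
AF (empty & wait): least fixpoint, start Z0 = {q6}, add states with every successor in Z. Already a fixed point.
Sat(AF (empty & wait)) = {q6}
E[~wait U AF (empty & wait)]: least fixpoint, start Z0 = Sat(AF (empty & wait)) = {q6}, add states in Sat(~wait) with some successor in Z. Z1 = {q3, q6}; fixed.
Sat(E[~wait U AF (empty & wait)]) = {q3, q6}
q5 ∉ Sat(E[~wait U AF (empty & wait)]) = {q3, q6}, so the formula does not hold at q5.

No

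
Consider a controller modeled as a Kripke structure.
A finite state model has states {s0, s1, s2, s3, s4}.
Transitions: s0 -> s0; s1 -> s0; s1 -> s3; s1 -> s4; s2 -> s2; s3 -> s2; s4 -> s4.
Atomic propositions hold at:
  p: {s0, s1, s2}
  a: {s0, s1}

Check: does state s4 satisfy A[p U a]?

No

A[p U a]: least fixpoint, start Z0 = Sat(a) = {s0, s1}, add states in Sat(p) with every successor in Z. Already a fixed point.
Sat(A[p U a]) = {s0, s1}
s4 ∉ Sat(A[p U a]) = {s0, s1}, so the formula does not hold at s4.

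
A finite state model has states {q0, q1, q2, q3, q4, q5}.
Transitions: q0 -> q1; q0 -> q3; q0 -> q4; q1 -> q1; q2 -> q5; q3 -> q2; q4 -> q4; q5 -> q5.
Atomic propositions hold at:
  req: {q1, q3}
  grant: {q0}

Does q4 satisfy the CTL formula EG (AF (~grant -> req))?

No

Sat(~grant) = {q1, q2, q3, q4, q5}
Sat(~grant -> req) = {q0, q1, q3}
AF (~grant -> req): least fixpoint, start Z0 = {q0, q1, q3}, add states with every successor in Z. Already a fixed point.
Sat(AF (~grant -> req)) = {q0, q1, q3}
EG (AF (~grant -> req)): greatest fixpoint, start Z0 = {q0, q1, q3}, keep only states in Sat with some successor in Z. Z1 = {q0, q1}; fixed.
Sat(EG (AF (~grant -> req))) = {q0, q1}
q4 ∉ Sat(EG (AF (~grant -> req))) = {q0, q1}, so the formula does not hold at q4.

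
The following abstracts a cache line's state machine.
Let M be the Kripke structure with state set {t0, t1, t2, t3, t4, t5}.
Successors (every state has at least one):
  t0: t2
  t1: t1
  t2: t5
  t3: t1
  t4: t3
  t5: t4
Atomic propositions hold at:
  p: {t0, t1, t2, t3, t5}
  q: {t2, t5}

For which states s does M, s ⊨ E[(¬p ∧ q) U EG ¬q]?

{t1, t3, t4}

Sat(¬p) = {t4}
Sat(¬p ∧ q) = ∅
Sat(¬q) = {t0, t1, t3, t4}
EG ¬q: greatest fixpoint, start Z0 = {t0, t1, t3, t4}, keep only states in Sat with some successor in Z. Z1 = {t1, t3, t4}; fixed.
Sat(EG ¬q) = {t1, t3, t4}
E[(¬p ∧ q) U EG ¬q]: least fixpoint, start Z0 = Sat(EG ¬q) = {t1, t3, t4}, add states in Sat(¬p ∧ q) with some successor in Z. Already a fixed point.
Sat(E[(¬p ∧ q) U EG ¬q]) = {t1, t3, t4}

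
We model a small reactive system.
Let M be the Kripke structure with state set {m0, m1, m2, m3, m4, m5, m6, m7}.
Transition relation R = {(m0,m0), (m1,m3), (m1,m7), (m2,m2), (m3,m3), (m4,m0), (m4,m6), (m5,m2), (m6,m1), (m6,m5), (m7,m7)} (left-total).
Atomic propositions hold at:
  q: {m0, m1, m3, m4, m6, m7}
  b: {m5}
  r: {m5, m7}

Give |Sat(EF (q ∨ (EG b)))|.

EG b: greatest fixpoint, start Z0 = {m5}, keep only states in Sat with some successor in Z. Z1 = ∅; fixed.
Sat(EG b) = ∅
Sat(q ∨ (EG b)) = {m0, m1, m3, m4, m6, m7}
EF (q ∨ (EG b)): least fixpoint, start Z0 = {m0, m1, m3, m4, m6, m7}, add states with some successor in Z. Already a fixed point.
Sat(EF (q ∨ (EG b))) = {m0, m1, m3, m4, m6, m7}
|Sat(EF (q ∨ (EG b)))| = |{m0, m1, m3, m4, m6, m7}| = 6.

6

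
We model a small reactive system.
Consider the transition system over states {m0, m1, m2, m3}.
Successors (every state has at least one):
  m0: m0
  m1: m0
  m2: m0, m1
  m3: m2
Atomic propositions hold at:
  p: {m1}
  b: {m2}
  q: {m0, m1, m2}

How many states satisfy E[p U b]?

1

E[p U b]: least fixpoint, start Z0 = Sat(b) = {m2}, add states in Sat(p) with some successor in Z. Already a fixed point.
Sat(E[p U b]) = {m2}
|Sat(E[p U b])| = |{m2}| = 1.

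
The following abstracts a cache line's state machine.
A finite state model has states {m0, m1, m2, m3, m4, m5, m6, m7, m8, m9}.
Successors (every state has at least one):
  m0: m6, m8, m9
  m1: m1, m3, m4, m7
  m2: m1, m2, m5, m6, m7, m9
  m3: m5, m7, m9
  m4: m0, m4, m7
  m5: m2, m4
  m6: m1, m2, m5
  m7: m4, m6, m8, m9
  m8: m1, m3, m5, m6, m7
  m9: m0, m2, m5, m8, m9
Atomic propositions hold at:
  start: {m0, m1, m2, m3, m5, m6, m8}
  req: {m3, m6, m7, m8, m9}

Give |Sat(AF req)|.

AF req: least fixpoint, start Z0 = {m3, m6, m7, m8, m9}, add states with every successor in Z. Z1 = {m0, m3, m6, m7, m8, m9}; fixed.
Sat(AF req) = {m0, m3, m6, m7, m8, m9}
|Sat(AF req)| = |{m0, m3, m6, m7, m8, m9}| = 6.

6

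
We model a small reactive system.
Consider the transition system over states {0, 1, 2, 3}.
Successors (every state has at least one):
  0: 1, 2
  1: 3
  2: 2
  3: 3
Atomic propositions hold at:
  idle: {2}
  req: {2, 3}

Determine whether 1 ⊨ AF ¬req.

Sat(¬req) = {0, 1}
AF ¬req: least fixpoint, start Z0 = {0, 1}, add states with every successor in Z. Already a fixed point.
Sat(AF ¬req) = {0, 1}
1 ∈ Sat(AF ¬req) = {0, 1}, so the formula holds at 1.

Yes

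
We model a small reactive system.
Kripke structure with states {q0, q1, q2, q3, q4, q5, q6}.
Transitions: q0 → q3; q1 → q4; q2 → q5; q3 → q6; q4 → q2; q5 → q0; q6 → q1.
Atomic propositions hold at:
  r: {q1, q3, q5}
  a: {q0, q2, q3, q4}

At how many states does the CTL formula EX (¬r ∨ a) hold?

Sat(¬r) = {q0, q2, q4, q6}
Sat(¬r ∨ a) = {q0, q2, q3, q4, q6}
Sat(EX (¬r ∨ a)) = {s : some successor in {q0, q2, q3, q4, q6}} = {q0, q1, q3, q4, q5}
|Sat(EX (¬r ∨ a))| = |{q0, q1, q3, q4, q5}| = 5.

5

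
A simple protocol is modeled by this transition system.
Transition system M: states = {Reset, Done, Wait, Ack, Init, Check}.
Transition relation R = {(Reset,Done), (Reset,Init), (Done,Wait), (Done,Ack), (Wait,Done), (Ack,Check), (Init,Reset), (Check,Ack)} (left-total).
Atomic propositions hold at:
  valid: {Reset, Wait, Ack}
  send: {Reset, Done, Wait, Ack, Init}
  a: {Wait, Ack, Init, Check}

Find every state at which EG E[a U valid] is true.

{Reset, Ack, Init, Check}

E[a U valid]: least fixpoint, start Z0 = Sat(valid) = {Reset, Wait, Ack}, add states in Sat(a) with some successor in Z. Z1 = {Reset, Wait, Ack, Init, Check}; fixed.
Sat(E[a U valid]) = {Reset, Wait, Ack, Init, Check}
EG E[a U valid]: greatest fixpoint, start Z0 = {Reset, Wait, Ack, Init, Check}, keep only states in Sat with some successor in Z. Z1 = {Reset, Ack, Init, Check}; fixed.
Sat(EG E[a U valid]) = {Reset, Ack, Init, Check}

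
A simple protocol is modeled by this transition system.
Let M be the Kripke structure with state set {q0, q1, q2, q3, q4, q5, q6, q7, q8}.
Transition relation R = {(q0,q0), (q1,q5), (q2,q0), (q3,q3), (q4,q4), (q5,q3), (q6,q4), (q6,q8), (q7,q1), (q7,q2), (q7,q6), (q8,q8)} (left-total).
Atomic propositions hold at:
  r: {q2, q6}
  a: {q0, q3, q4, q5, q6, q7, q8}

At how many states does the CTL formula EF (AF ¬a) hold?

Sat(¬a) = {q1, q2}
AF ¬a: least fixpoint, start Z0 = {q1, q2}, add states with every successor in Z. Already a fixed point.
Sat(AF ¬a) = {q1, q2}
EF (AF ¬a): least fixpoint, start Z0 = {q1, q2}, add states with some successor in Z. Z1 = {q1, q2, q7}; fixed.
Sat(EF (AF ¬a)) = {q1, q2, q7}
|Sat(EF (AF ¬a))| = |{q1, q2, q7}| = 3.

3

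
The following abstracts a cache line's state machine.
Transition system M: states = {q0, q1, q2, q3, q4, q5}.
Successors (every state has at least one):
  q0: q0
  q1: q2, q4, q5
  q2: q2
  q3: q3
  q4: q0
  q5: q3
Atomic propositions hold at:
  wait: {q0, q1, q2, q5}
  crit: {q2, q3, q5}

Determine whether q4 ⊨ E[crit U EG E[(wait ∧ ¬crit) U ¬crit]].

Sat(¬crit) = {q0, q1, q4}
Sat(wait ∧ ¬crit) = {q0, q1}
E[(wait ∧ ¬crit) U ¬crit]: least fixpoint, start Z0 = Sat(¬crit) = {q0, q1, q4}, add states in Sat(wait ∧ ¬crit) with some successor in Z. Already a fixed point.
Sat(E[(wait ∧ ¬crit) U ¬crit]) = {q0, q1, q4}
EG E[(wait ∧ ¬crit) U ¬crit]: greatest fixpoint, start Z0 = {q0, q1, q4}, keep only states in Sat with some successor in Z. Already a fixed point.
Sat(EG E[(wait ∧ ¬crit) U ¬crit]) = {q0, q1, q4}
E[crit U EG E[(wait ∧ ¬crit) U ¬crit]]: least fixpoint, start Z0 = Sat(EG E[(wait ∧ ¬crit) U ¬crit]) = {q0, q1, q4}, add states in Sat(crit) with some successor in Z. Already a fixed point.
Sat(E[crit U EG E[(wait ∧ ¬crit) U ¬crit]]) = {q0, q1, q4}
q4 ∈ Sat(E[crit U EG E[(wait ∧ ¬crit) U ¬crit]]) = {q0, q1, q4}, so the formula holds at q4.

Yes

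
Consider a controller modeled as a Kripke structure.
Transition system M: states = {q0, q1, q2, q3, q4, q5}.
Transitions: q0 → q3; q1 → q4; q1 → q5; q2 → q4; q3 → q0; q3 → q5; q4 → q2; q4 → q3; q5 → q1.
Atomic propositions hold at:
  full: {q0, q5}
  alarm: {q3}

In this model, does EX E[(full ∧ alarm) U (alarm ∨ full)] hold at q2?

Sat(full ∧ alarm) = ∅
Sat(alarm ∨ full) = {q0, q3, q5}
E[(full ∧ alarm) U (alarm ∨ full)]: least fixpoint, start Z0 = Sat((alarm ∨ full)) = {q0, q3, q5}, add states in Sat(full ∧ alarm) with some successor in Z. Already a fixed point.
Sat(E[(full ∧ alarm) U (alarm ∨ full)]) = {q0, q3, q5}
Sat(EX E[(full ∧ alarm) U (alarm ∨ full)]) = {s : some successor in {q0, q3, q5}} = {q0, q1, q3, q4}
q2 ∉ Sat(EX E[(full ∧ alarm) U (alarm ∨ full)]) = {q0, q1, q3, q4}, so the formula does not hold at q2.

No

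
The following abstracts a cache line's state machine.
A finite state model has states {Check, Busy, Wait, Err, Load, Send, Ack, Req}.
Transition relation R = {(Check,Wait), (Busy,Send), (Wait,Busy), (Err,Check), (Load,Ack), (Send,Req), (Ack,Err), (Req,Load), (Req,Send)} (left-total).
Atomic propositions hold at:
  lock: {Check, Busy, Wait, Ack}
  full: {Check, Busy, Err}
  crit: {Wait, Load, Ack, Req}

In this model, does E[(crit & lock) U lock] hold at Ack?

Yes

Sat(crit & lock) = {Wait, Ack}
E[(crit & lock) U lock]: least fixpoint, start Z0 = Sat(lock) = {Check, Busy, Wait, Ack}, add states in Sat(crit & lock) with some successor in Z. Already a fixed point.
Sat(E[(crit & lock) U lock]) = {Check, Busy, Wait, Ack}
Ack ∈ Sat(E[(crit & lock) U lock]) = {Check, Busy, Wait, Ack}, so the formula holds at Ack.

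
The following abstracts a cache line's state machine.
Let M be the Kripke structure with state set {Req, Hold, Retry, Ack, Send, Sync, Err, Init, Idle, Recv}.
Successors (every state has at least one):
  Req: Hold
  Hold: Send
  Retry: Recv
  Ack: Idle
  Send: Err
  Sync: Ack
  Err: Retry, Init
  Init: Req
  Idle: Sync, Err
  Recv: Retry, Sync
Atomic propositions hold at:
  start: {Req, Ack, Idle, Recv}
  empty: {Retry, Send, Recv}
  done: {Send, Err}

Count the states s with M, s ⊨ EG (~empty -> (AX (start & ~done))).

Sat(~empty) = {Req, Hold, Ack, Sync, Err, Init, Idle}
Sat(~done) = {Req, Hold, Retry, Ack, Sync, Init, Idle, Recv}
Sat(start & ~done) = {Req, Ack, Idle, Recv}
Sat(AX (start & ~done)) = {s : every successor in {Req, Ack, Idle, Recv}} = {Retry, Ack, Sync, Init}
Sat(~empty -> (AX (start & ~done))) = {Retry, Ack, Send, Sync, Init, Recv}
EG (~empty -> (AX (start & ~done))): greatest fixpoint, start Z0 = {Retry, Ack, Send, Sync, Init, Recv}, keep only states in Sat with some successor in Z. Z1 = {Retry, Sync, Recv}; Z2 = {Retry, Recv}; fixed.
Sat(EG (~empty -> (AX (start & ~done)))) = {Retry, Recv}
|Sat(EG (~empty -> (AX (start & ~done))))| = |{Retry, Recv}| = 2.

2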